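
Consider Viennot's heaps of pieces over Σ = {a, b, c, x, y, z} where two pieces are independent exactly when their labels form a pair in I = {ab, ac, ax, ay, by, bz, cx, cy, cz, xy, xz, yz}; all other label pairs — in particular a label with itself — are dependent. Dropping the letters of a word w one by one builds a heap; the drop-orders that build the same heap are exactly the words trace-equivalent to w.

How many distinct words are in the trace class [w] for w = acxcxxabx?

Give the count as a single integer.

drop 0:a onto floor
drop 1:c onto floor
drop 2:x onto floor
drop 3:c onto {1:c}
drop 4:x onto {2:x}
drop 5:x onto {4:x}
drop 6:a onto {0:a}
drop 7:b onto {3:c, 5:x}
drop 8:x onto {7:b}
ground layer = {0:a, 1:c, 2:x}
drop-orders for the pieces not yet dropped (sum over which currently-grounded one goes next):
  1 to go: {6} 1  {8} 1
  2 to go: {0,6} 1  {6,8} 2  {7,8} 1
  3 to go: {0,6,8} 3  {3,7,8} 1  {5,7,8} 1  {6,7,8} 3
  4 to go: {0,6,7,8} 6  {1,3,7,8} 1  {3,5,7,8} 2  {3,6,7,8} 4  {4,5,7,8} 1  {5,6,7,8} 4
  5 to go: {0,3,6,7,8} 10  {0,5,6,7,8} 10  {1,3,5,7,8} 3  {1,3,6,7,8} 5  {2,4,5,7,8} 1  {3,4,5,7,8} 3  {3,5,6,7,8} 10  {4,5,6,7,8} 5
  6 to go: {0,1,3,6,7,8} 15  {0,3,5,6,7,8} 30  {0,4,5,6,7,8} 15  {1,3,4,5,7,8} 6  {1,3,5,6,7,8} 18  {2,3,4,5,7,8} 4  {2,4,5,6,7,8} 6  {3,4,5,6,7,8} 18
  7 to go: {0,1,3,5,6,7,8} 63  {0,2,4,5,6,7,8} 21  {0,3,4,5,6,7,8} 63  {1,2,3,4,5,7,8} 10  {1,3,4,5,6,7,8} 42  {2,3,4,5,6,7,8} 28
  if 0:a drops first: 80 orders
  if 1:c drops first: 112 orders
  if 2:x drops first: 168 orders
heap linearizations: 360

360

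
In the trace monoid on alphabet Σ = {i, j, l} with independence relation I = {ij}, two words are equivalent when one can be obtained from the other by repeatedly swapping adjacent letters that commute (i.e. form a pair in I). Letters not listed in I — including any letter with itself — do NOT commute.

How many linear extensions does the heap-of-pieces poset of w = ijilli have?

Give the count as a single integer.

#0=i has no predecessor
#1=j has no predecessor
#2=i depends on [0:i]
#3=l depends on [1:j, 2:i]
#4=l depends on [3:l]
#5=i depends on [4:l]
sources: [0:i, 1:j]
N(rest) = Σ N(rest − s) over sources s of rest; N(one piece) = 1:
  size 1 → [5]=1
  size 2 → [4,5]=1
  size 3 → [3,4,5]=1
  size 4 → [1,3,4,5]=1  [2,3,4,5]=1
  first=0(i) contributes 2
  first=1(j) contributes 1
|[w]| = 3

3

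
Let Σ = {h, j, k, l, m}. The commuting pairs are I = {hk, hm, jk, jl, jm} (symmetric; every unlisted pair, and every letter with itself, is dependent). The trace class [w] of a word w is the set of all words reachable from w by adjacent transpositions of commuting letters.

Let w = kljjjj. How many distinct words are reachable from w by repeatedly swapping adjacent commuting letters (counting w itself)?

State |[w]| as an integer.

15

0(k) covers ∅
1(l) covers 0:k
2(j) covers ∅
3(j) covers 2:j
4(j) covers 3:j
5(j) covers 4:j
floor of heap: 0:k, 2:j
completions by unplaced set U, small U first (add the entries for U minus each lowest piece of U):
  |U|=1: {1}:1  {5}:1
  |U|=2: {0,1}:1  {1,5}:2  {4,5}:1
  |U|=3: {0,1,5}:3  {1,4,5}:3  {3,4,5}:1
  |U|=4: {0,1,4,5}:6  {1,3,4,5}:4  {2,3,4,5}:1
  start at 0(k): 5
  start at 2(j): 10
sum over floor = 15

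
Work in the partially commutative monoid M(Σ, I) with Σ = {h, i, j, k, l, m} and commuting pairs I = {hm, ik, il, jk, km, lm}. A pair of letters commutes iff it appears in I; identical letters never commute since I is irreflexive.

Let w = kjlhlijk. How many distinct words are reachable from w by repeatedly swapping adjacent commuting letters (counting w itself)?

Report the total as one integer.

10

#0=k has no predecessor
#1=j has no predecessor
#2=l depends on [0:k, 1:j]
#3=h depends on [2:l]
#4=l depends on [3:h]
#5=i depends on [3:h]
#6=j depends on [4:l, 5:i]
#7=k depends on [4:l]
sources: [0:k, 1:j]
N(rest) = Σ N(rest − s) over sources s of rest; N(one piece) = 1:
  size 1 → [6]=1  [7]=1
  size 2 → [5,6]=1  [6,7]=2
  size 3 → [4,6,7]=2  [5,6,7]=3
  size 4 → [4,5,6,7]=5
  size 5 → [3,4,5,6,7]=5
  size 6 → [2,3,4,5,6,7]=5
  first=0(k) contributes 5
  first=1(j) contributes 5
|[w]| = 10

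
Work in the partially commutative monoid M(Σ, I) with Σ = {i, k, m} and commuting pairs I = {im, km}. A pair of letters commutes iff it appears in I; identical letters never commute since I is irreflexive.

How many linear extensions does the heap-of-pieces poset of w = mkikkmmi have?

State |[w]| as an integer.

56

0(m) covers ∅
1(k) covers ∅
2(i) covers 1:k
3(k) covers 2:i
4(k) covers 3:k
5(m) covers 0:m
6(m) covers 5:m
7(i) covers 4:k
floor of heap: 0:m, 1:k
completions by unplaced set U, small U first (add the entries for U minus each lowest piece of U):
  |U|=1: {6}:1  {7}:1
  |U|=2: {4,7}:1  {5,6}:1  {6,7}:2
  |U|=3: {0,5,6}:1  {3,4,7}:1  {4,6,7}:3  {5,6,7}:3
  |U|=4: {0,5,6,7}:4  {2,3,4,7}:1  {3,4,6,7}:4  {4,5,6,7}:6
  |U|=5: {0,4,5,6,7}:10  {1,2,3,4,7}:1  {2,3,4,6,7}:5  {3,4,5,6,7}:10
  |U|=6: {0,3,4,5,6,7}:20  {1,2,3,4,6,7}:6  {2,3,4,5,6,7}:15
  start at 0(m): 21
  start at 1(k): 35
sum over floor = 56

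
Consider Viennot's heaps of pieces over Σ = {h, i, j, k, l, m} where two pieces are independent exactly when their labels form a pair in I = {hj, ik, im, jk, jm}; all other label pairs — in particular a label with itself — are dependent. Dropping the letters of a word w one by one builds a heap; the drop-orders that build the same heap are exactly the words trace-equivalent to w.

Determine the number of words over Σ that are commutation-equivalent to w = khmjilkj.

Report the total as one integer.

14

piece 0:k — minimal
piece 1:h rests on {0:k}
piece 2:m rests on {1:h}
piece 3:j — minimal
piece 4:i rests on {1:h, 3:j}
piece 5:l rests on {2:m, 4:i}
piece 6:k rests on {5:l}
piece 7:j rests on {5:l}
minimal pieces: {0:k, 3:j}
ways to finish when only these pieces remain (= sum over removing one remaining piece with nothing left below it):
  1 left: {6}→1  {7}→1
  2 left: {6,7}→2
  3 left: {5,6,7}→2
  4 left: {2,5,6,7}→2  {4,5,6,7}→2
  5 left: {2,4,5,6,7}→4  {3,4,5,6,7}→2
  6 left: {1,2,4,5,6,7}→4  {2,3,4,5,6,7}→6
  placing 0:k first → 10 extensions
  placing 3:j first → 4 extensions
total linear extensions = 14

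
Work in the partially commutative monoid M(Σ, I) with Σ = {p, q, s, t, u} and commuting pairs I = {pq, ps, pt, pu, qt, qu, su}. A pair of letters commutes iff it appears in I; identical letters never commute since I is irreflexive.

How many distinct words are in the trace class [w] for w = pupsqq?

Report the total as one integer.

0(p) covers ∅
1(u) covers ∅
2(p) covers 0:p
3(s) covers ∅
4(q) covers 3:s
5(q) covers 4:q
floor of heap: 0:p, 1:u, 3:s
completions by unplaced set U, small U first (add the entries for U minus each lowest piece of U):
  |U|=1: {1}:1  {2}:1  {5}:1
  |U|=2: {0,2}:1  {1,2}:2  {1,5}:2  {2,5}:2  {4,5}:1
  |U|=3: {0,1,2}:3  {0,2,5}:3  {1,2,5}:6  {1,4,5}:3  {2,4,5}:3  {3,4,5}:1
  |U|=4: {0,1,2,5}:12  {0,2,4,5}:6  {1,2,4,5}:12  {1,3,4,5}:4  {2,3,4,5}:4
  start at 0(p): 20
  start at 1(u): 10
  start at 3(s): 30
sum over floor = 60

60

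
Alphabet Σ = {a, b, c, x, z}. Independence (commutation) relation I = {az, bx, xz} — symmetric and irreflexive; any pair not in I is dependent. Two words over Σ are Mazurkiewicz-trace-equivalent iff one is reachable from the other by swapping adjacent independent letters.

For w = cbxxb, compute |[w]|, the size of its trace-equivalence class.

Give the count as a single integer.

0(c) covers ∅
1(b) covers 0:c
2(x) covers 0:c
3(x) covers 2:x
4(b) covers 1:b
floor of heap: 0:c
completions by unplaced set U, small U first (add the entries for U minus each lowest piece of U):
  |U|=1: {3}:1  {4}:1
  |U|=2: {1,4}:1  {2,3}:1  {3,4}:2
  |U|=3: {1,3,4}:3  {2,3,4}:3
  start at 0(c): 6

6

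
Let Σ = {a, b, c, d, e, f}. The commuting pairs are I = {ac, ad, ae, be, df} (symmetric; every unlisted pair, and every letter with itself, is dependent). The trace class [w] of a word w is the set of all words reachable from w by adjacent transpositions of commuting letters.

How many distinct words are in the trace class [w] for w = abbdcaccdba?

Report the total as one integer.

piece 0:a — minimal
piece 1:b rests on {0:a}
piece 2:b rests on {1:b}
piece 3:d rests on {2:b}
piece 4:c rests on {3:d}
piece 5:a rests on {2:b}
piece 6:c rests on {4:c}
piece 7:c rests on {6:c}
piece 8:d rests on {7:c}
piece 9:b rests on {5:a, 8:d}
piece 10:a rests on {9:b}
minimal pieces: {0:a}
ways to finish when only these pieces remain (= sum over removing one remaining piece with nothing left below it):
  1 left: {10}→1
  2 left: {9,10}→1
  3 left: {5,9,10}→1  {8,9,10}→1
  4 left: {5,8,9,10}→2  {7,8,9,10}→1
  5 left: {5,7,8,9,10}→3  {6,7,8,9,10}→1
  6 left: {4,6,7,8,9,10}→1  {5,6,7,8,9,10}→4
  7 left: {3,4,6,7,8,9,10}→1  {4,5,6,7,8,9,10}→5
  8 left: {3,4,5,6,7,8,9,10}→6
  9 left: {2,3,4,5,6,7,8,9,10}→6
  placing 0:a first → 6 extensions

6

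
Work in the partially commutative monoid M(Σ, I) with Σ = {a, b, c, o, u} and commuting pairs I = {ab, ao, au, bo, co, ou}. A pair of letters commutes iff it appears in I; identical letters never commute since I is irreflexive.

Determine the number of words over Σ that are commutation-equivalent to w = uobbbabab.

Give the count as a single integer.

0(u) covers ∅
1(o) covers ∅
2(b) covers 0:u
3(b) covers 2:b
4(b) covers 3:b
5(a) covers ∅
6(b) covers 4:b
7(a) covers 5:a
8(b) covers 6:b
floor of heap: 0:u, 1:o, 5:a
completions by unplaced set U, small U first (add the entries for U minus each lowest piece of U):
  |U|=1: {1}:1  {7}:1  {8}:1
  |U|=2: {1,7}:2  {1,8}:2  {5,7}:1  {6,8}:1  {7,8}:2
  |U|=3: {1,5,7}:3  {1,6,8}:3  {1,7,8}:6  {4,6,8}:1  {5,7,8}:3  {6,7,8}:3
  |U|=4: {1,4,6,8}:4  {1,5,7,8}:12  {1,6,7,8}:12  {3,4,6,8}:1  {4,6,7,8}:4  {5,6,7,8}:6
  |U|=5: {1,3,4,6,8}:5  {1,4,6,7,8}:20  {1,5,6,7,8}:30  {2,3,4,6,8}:1  {3,4,6,7,8}:5  {4,5,6,7,8}:10
  |U|=6: {0,2,3,4,6,8}:1  {1,2,3,4,6,8}:6  {1,3,4,6,7,8}:30  {1,4,5,6,7,8}:60  {2,3,4,6,7,8}:6  {3,4,5,6,7,8}:15
  |U|=7: {0,1,2,3,4,6,8}:7  {0,2,3,4,6,7,8}:7  {1,2,3,4,6,7,8}:42  {1,3,4,5,6,7,8}:105  {2,3,4,5,6,7,8}:21
  start at 0(u): 168
  start at 1(o): 28
  start at 5(a): 56
sum over floor = 252

252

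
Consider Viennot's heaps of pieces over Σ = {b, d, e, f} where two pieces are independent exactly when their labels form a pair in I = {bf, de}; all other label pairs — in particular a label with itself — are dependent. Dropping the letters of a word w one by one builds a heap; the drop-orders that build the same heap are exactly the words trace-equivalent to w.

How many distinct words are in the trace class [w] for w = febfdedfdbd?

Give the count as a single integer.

6

0(f) covers ∅
1(e) covers 0:f
2(b) covers 1:e
3(f) covers 1:e
4(d) covers 2:b, 3:f
5(e) covers 2:b, 3:f
6(d) covers 4:d
7(f) covers 5:e, 6:d
8(d) covers 7:f
9(b) covers 8:d
10(d) covers 9:b
floor of heap: 0:f
completions by unplaced set U, small U first (add the entries for U minus each lowest piece of U):
  |U|=1: {10}:1
  |U|=2: {9,10}:1
  |U|=3: {8,9,10}:1
  |U|=4: {7,8,9,10}:1
  |U|=5: {5,7,8,9,10}:1  {6,7,8,9,10}:1
  |U|=6: {4,6,7,8,9,10}:1  {5,6,7,8,9,10}:2
  |U|=7: {4,5,6,7,8,9,10}:3
  |U|=8: {2,4,5,6,7,8,9,10}:3  {3,4,5,6,7,8,9,10}:3
  |U|=9: {2,3,4,5,6,7,8,9,10}:6
  start at 0(f): 6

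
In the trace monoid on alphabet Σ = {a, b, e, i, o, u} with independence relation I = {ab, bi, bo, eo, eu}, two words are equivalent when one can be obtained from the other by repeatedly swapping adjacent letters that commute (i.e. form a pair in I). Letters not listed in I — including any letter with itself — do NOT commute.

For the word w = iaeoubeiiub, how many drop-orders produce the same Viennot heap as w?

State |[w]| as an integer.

3

drop 0:i onto floor
drop 1:a onto {0:i}
drop 2:e onto {1:a}
drop 3:o onto {1:a}
drop 4:u onto {3:o}
drop 5:b onto {2:e, 4:u}
drop 6:e onto {5:b}
drop 7:i onto {6:e}
drop 8:i onto {7:i}
drop 9:u onto {8:i}
drop 10:b onto {9:u}
ground layer = {0:i}
drop-orders for the pieces not yet dropped (sum over which currently-grounded one goes next):
  1 to go: {10} 1
  2 to go: {9,10} 1
  3 to go: {8,9,10} 1
  4 to go: {7,8,9,10} 1
  5 to go: {6,7,8,9,10} 1
  6 to go: {5,6,7,8,9,10} 1
  7 to go: {2,5,6,7,8,9,10} 1  {4,5,6,7,8,9,10} 1
  8 to go: {2,4,5,6,7,8,9,10} 2  {3,4,5,6,7,8,9,10} 1
  9 to go: {2,3,4,5,6,7,8,9,10} 3
  if 0:i drops first: 3 orders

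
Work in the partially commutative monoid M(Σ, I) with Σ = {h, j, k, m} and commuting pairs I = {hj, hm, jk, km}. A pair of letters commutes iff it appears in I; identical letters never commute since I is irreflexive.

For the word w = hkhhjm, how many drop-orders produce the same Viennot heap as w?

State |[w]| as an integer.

drop 0:h onto floor
drop 1:k onto {0:h}
drop 2:h onto {1:k}
drop 3:h onto {2:h}
drop 4:j onto floor
drop 5:m onto {4:j}
ground layer = {0:h, 4:j}
drop-orders for the pieces not yet dropped (sum over which currently-grounded one goes next):
  1 to go: {3} 1  {5} 1
  2 to go: {2,3} 1  {3,5} 2  {4,5} 1
  3 to go: {1,2,3} 1  {2,3,5} 3  {3,4,5} 3
  4 to go: {0,1,2,3} 1  {1,2,3,5} 4  {2,3,4,5} 6
  if 0:h drops first: 10 orders
  if 4:j drops first: 5 orders
heap linearizations: 15

15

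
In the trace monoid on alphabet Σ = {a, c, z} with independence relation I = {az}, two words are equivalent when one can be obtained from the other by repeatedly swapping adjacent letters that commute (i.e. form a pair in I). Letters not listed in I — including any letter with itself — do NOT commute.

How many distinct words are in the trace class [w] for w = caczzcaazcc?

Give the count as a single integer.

3

0(c) covers ∅
1(a) covers 0:c
2(c) covers 1:a
3(z) covers 2:c
4(z) covers 3:z
5(c) covers 4:z
6(a) covers 5:c
7(a) covers 6:a
8(z) covers 5:c
9(c) covers 7:a, 8:z
10(c) covers 9:c
floor of heap: 0:c
completions by unplaced set U, small U first (add the entries for U minus each lowest piece of U):
  |U|=1: {10}:1
  |U|=2: {9,10}:1
  |U|=3: {7,9,10}:1  {8,9,10}:1
  |U|=4: {6,7,9,10}:1  {7,8,9,10}:2
  |U|=5: {6,7,8,9,10}:3
  |U|=6: {5,6,7,8,9,10}:3
  |U|=7: {4,5,6,7,8,9,10}:3
  |U|=8: {3,4,5,6,7,8,9,10}:3
  |U|=9: {2,3,4,5,6,7,8,9,10}:3
  start at 0(c): 3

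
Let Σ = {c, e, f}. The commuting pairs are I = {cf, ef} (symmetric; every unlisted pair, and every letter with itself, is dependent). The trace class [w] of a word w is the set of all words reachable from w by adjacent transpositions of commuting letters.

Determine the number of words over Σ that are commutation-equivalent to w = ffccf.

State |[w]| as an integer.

drop 0:f onto floor
drop 1:f onto {0:f}
drop 2:c onto floor
drop 3:c onto {2:c}
drop 4:f onto {1:f}
ground layer = {0:f, 2:c}
drop-orders for the pieces not yet dropped (sum over which currently-grounded one goes next):
  1 to go: {3} 1  {4} 1
  2 to go: {1,4} 1  {2,3} 1  {3,4} 2
  3 to go: {0,1,4} 1  {1,3,4} 3  {2,3,4} 3
  if 0:f drops first: 6 orders
  if 2:c drops first: 4 orders
heap linearizations: 10

10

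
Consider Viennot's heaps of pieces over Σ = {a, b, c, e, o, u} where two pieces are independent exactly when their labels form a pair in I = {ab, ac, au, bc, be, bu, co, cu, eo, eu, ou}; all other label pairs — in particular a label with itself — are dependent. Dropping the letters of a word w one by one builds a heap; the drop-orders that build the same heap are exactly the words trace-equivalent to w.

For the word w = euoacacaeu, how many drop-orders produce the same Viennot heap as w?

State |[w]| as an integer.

0(e) covers ∅
1(u) covers ∅
2(o) covers ∅
3(a) covers 0:e, 2:o
4(c) covers 0:e
5(a) covers 3:a
6(c) covers 4:c
7(a) covers 5:a
8(e) covers 6:c, 7:a
9(u) covers 1:u
floor of heap: 0:e, 1:u, 2:o
completions by unplaced set U, small U first (add the entries for U minus each lowest piece of U):
  |U|=1: {8}:1  {9}:1
  |U|=2: {1,9}:1  {6,8}:1  {7,8}:1  {8,9}:2
  |U|=3: {1,8,9}:3  {4,6,8}:1  {5,7,8}:1  {6,7,8}:2  {6,8,9}:3  {7,8,9}:3
  |U|=4: {1,6,8,9}:6  {1,7,8,9}:6  {3,5,7,8}:1  {4,6,7,8}:3  {4,6,8,9}:4  {5,6,7,8}:3  {5,7,8,9}:4  {6,7,8,9}:8
  |U|=5: {1,4,6,8,9}:10  {1,5,7,8,9}:10  {1,6,7,8,9}:20  {2,3,5,7,8}:1  {3,5,6,7,8}:4  {3,5,7,8,9}:5  {4,5,6,7,8}:6  {4,6,7,8,9}:15  {5,6,7,8,9}:15
  |U|=6: {1,3,5,7,8,9}:15  {1,4,6,7,8,9}:45  {1,5,6,7,8,9}:45  {2,3,5,6,7,8}:5  {2,3,5,7,8,9}:6  {3,4,5,6,7,8}:10  {3,5,6,7,8,9}:24  {4,5,6,7,8,9}:36
  |U|=7: {0,3,4,5,6,7,8}:10  {1,2,3,5,7,8,9}:21  {1,3,5,6,7,8,9}:84  {1,4,5,6,7,8,9}:126  {2,3,4,5,6,7,8}:15  {2,3,5,6,7,8,9}:35  {3,4,5,6,7,8,9}:70
  |U|=8: {0,2,3,4,5,6,7,8}:25  {0,3,4,5,6,7,8,9}:80  {1,2,3,5,6,7,8,9}:140  {1,3,4,5,6,7,8,9}:280  {2,3,4,5,6,7,8,9}:120
  start at 0(e): 540
  start at 1(u): 225
  start at 2(o): 360
sum over floor = 1125

1125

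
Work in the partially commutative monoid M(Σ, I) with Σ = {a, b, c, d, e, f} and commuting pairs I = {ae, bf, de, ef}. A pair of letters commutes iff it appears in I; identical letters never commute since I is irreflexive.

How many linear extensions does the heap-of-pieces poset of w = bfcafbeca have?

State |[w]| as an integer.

6

0(b) covers ∅
1(f) covers ∅
2(c) covers 0:b, 1:f
3(a) covers 2:c
4(f) covers 3:a
5(b) covers 3:a
6(e) covers 5:b
7(c) covers 4:f, 6:e
8(a) covers 7:c
floor of heap: 0:b, 1:f
completions by unplaced set U, small U first (add the entries for U minus each lowest piece of U):
  |U|=1: {8}:1
  |U|=2: {7,8}:1
  |U|=3: {4,7,8}:1  {6,7,8}:1
  |U|=4: {4,6,7,8}:2  {5,6,7,8}:1
  |U|=5: {4,5,6,7,8}:3
  |U|=6: {3,4,5,6,7,8}:3
  |U|=7: {2,3,4,5,6,7,8}:3
  start at 0(b): 3
  start at 1(f): 3
sum over floor = 6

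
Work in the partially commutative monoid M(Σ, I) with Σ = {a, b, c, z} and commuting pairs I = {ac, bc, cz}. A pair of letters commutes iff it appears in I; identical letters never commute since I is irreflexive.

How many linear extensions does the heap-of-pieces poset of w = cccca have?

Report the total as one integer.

5

#0=c has no predecessor
#1=c depends on [0:c]
#2=c depends on [1:c]
#3=c depends on [2:c]
#4=a has no predecessor
sources: [0:c, 4:a]
N(rest) = Σ N(rest − s) over sources s of rest; N(one piece) = 1:
  size 1 → [3]=1  [4]=1
  size 2 → [2,3]=1  [3,4]=2
  size 3 → [1,2,3]=1  [2,3,4]=3
  first=0(c) contributes 4
  first=4(a) contributes 1
|[w]| = 5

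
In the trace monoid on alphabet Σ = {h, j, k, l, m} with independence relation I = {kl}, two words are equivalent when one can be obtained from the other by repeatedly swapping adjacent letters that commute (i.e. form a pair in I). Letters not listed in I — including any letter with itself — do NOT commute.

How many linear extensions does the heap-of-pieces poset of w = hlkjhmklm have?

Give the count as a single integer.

4

0(h) covers ∅
1(l) covers 0:h
2(k) covers 0:h
3(j) covers 1:l, 2:k
4(h) covers 3:j
5(m) covers 4:h
6(k) covers 5:m
7(l) covers 5:m
8(m) covers 6:k, 7:l
floor of heap: 0:h
completions by unplaced set U, small U first (add the entries for U minus each lowest piece of U):
  |U|=1: {8}:1
  |U|=2: {6,8}:1  {7,8}:1
  |U|=3: {6,7,8}:2
  |U|=4: {5,6,7,8}:2
  |U|=5: {4,5,6,7,8}:2
  |U|=6: {3,4,5,6,7,8}:2
  |U|=7: {1,3,4,5,6,7,8}:2  {2,3,4,5,6,7,8}:2
  start at 0(h): 4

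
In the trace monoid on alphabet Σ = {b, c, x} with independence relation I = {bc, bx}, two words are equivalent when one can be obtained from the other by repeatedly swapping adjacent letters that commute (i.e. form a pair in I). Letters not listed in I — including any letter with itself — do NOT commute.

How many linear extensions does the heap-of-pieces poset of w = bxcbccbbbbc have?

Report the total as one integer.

462

0(b) covers ∅
1(x) covers ∅
2(c) covers 1:x
3(b) covers 0:b
4(c) covers 2:c
5(c) covers 4:c
6(b) covers 3:b
7(b) covers 6:b
8(b) covers 7:b
9(b) covers 8:b
10(c) covers 5:c
floor of heap: 0:b, 1:x
completions by unplaced set U, small U first (add the entries for U minus each lowest piece of U):
  |U|=1: {9}:1  {10}:1
  |U|=2: {5,10}:1  {8,9}:1  {9,10}:2
  |U|=3: {4,5,10}:1  {5,9,10}:3  {7,8,9}:1  {8,9,10}:3
  |U|=4: {2,4,5,10}:1  {4,5,9,10}:4  {5,8,9,10}:6  {6,7,8,9}:1  {7,8,9,10}:4
  |U|=5: {1,2,4,5,10}:1  {2,4,5,9,10}:5  {3,6,7,8,9}:1  {4,5,8,9,10}:10  {5,7,8,9,10}:10  {6,7,8,9,10}:5
  |U|=6: {0,3,6,7,8,9}:1  {1,2,4,5,9,10}:6  {2,4,5,8,9,10}:15  {3,6,7,8,9,10}:6  {4,5,7,8,9,10}:20  {5,6,7,8,9,10}:15
  |U|=7: {0,3,6,7,8,9,10}:7  {1,2,4,5,8,9,10}:21  {2,4,5,7,8,9,10}:35  {3,5,6,7,8,9,10}:21  {4,5,6,7,8,9,10}:35
  |U|=8: {0,3,5,6,7,8,9,10}:28  {1,2,4,5,7,8,9,10}:56  {2,4,5,6,7,8,9,10}:70  {3,4,5,6,7,8,9,10}:56
  |U|=9: {0,3,4,5,6,7,8,9,10}:84  {1,2,4,5,6,7,8,9,10}:126  {2,3,4,5,6,7,8,9,10}:126
  start at 0(b): 252
  start at 1(x): 210
sum over floor = 462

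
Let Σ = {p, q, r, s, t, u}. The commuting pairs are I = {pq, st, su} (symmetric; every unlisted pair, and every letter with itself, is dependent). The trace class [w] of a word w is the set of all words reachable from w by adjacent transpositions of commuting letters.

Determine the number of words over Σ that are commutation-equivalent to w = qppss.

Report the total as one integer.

3

#0=q has no predecessor
#1=p has no predecessor
#2=p depends on [1:p]
#3=s depends on [0:q, 2:p]
#4=s depends on [3:s]
sources: [0:q, 1:p]
N(rest) = Σ N(rest − s) over sources s of rest; N(one piece) = 1:
  size 1 → [4]=1
  size 2 → [3,4]=1
  size 3 → [0,3,4]=1  [2,3,4]=1
  first=0(q) contributes 1
  first=1(p) contributes 2
|[w]| = 3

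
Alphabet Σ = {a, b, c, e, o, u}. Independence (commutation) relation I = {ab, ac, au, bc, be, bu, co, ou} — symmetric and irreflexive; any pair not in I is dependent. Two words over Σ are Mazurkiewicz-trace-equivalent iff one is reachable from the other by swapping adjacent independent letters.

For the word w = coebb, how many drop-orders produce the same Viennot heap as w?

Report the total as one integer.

9

0(c) covers ∅
1(o) covers ∅
2(e) covers 0:c, 1:o
3(b) covers 1:o
4(b) covers 3:b
floor of heap: 0:c, 1:o
completions by unplaced set U, small U first (add the entries for U minus each lowest piece of U):
  |U|=1: {2}:1  {4}:1
  |U|=2: {0,2}:1  {2,4}:2  {3,4}:1
  |U|=3: {0,2,4}:3  {2,3,4}:3
  start at 0(c): 3
  start at 1(o): 6
sum over floor = 9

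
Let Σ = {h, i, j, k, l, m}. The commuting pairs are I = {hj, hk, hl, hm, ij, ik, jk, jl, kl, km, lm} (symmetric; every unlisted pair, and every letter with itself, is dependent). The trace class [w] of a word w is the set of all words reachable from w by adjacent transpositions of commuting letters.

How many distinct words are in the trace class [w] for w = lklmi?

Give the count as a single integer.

15

#0=l has no predecessor
#1=k has no predecessor
#2=l depends on [0:l]
#3=m has no predecessor
#4=i depends on [2:l, 3:m]
sources: [0:l, 1:k, 3:m]
N(rest) = Σ N(rest − s) over sources s of rest; N(one piece) = 1:
  size 1 → [1]=1  [4]=1
  size 2 → [1,4]=2  [2,4]=1  [3,4]=1
  size 3 → [0,2,4]=1  [1,2,4]=3  [1,3,4]=3  [2,3,4]=2
  first=0(l) contributes 8
  first=1(k) contributes 3
  first=3(m) contributes 4
|[w]| = 15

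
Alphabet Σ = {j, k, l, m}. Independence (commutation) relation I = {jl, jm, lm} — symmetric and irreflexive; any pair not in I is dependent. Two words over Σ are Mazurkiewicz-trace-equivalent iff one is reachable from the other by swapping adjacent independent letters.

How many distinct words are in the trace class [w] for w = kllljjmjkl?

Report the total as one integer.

140

drop 0:k onto floor
drop 1:l onto {0:k}
drop 2:l onto {1:l}
drop 3:l onto {2:l}
drop 4:j onto {0:k}
drop 5:j onto {4:j}
drop 6:m onto {0:k}
drop 7:j onto {5:j}
drop 8:k onto {3:l, 6:m, 7:j}
drop 9:l onto {8:k}
ground layer = {0:k}
drop-orders for the pieces not yet dropped (sum over which currently-grounded one goes next):
  1 to go: {9} 1
  2 to go: {8,9} 1
  3 to go: {3,8,9} 1  {6,8,9} 1  {7,8,9} 1
  4 to go: {2,3,8,9} 1  {3,6,8,9} 2  {3,7,8,9} 2  {5,7,8,9} 1  {6,7,8,9} 2
  5 to go: {1,2,3,8,9} 1  {2,3,6,8,9} 3  {2,3,7,8,9} 3  {3,5,7,8,9} 3  {3,6,7,8,9} 6  {4,5,7,8,9} 1  {5,6,7,8,9} 3
  6 to go: {1,2,3,6,8,9} 4  {1,2,3,7,8,9} 4  {2,3,5,7,8,9} 6  {2,3,6,7,8,9} 12  {3,4,5,7,8,9} 4  {3,5,6,7,8,9} 12  {4,5,6,7,8,9} 4
  7 to go: {1,2,3,5,7,8,9} 10  {1,2,3,6,7,8,9} 20  {2,3,4,5,7,8,9} 10  {2,3,5,6,7,8,9} 30  {3,4,5,6,7,8,9} 20
  8 to go: {1,2,3,4,5,7,8,9} 20  {1,2,3,5,6,7,8,9} 60  {2,3,4,5,6,7,8,9} 60
  if 0:k drops first: 140 orders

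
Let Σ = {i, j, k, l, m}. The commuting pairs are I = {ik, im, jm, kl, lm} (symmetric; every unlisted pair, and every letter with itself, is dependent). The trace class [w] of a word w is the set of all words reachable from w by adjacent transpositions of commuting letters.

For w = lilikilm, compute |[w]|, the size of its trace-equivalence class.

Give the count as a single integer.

28

#0=l has no predecessor
#1=i depends on [0:l]
#2=l depends on [1:i]
#3=i depends on [2:l]
#4=k has no predecessor
#5=i depends on [3:i]
#6=l depends on [5:i]
#7=m depends on [4:k]
sources: [0:l, 4:k]
N(rest) = Σ N(rest − s) over sources s of rest; N(one piece) = 1:
  size 1 → [6]=1  [7]=1
  size 2 → [4,7]=1  [5,6]=1  [6,7]=2
  size 3 → [3,5,6]=1  [4,6,7]=3  [5,6,7]=3
  size 4 → [2,3,5,6]=1  [3,5,6,7]=4  [4,5,6,7]=6
  size 5 → [1,2,3,5,6]=1  [2,3,5,6,7]=5  [3,4,5,6,7]=10
  size 6 → [0,1,2,3,5,6]=1  [1,2,3,5,6,7]=6  [2,3,4,5,6,7]=15
  first=0(l) contributes 21
  first=4(k) contributes 7
|[w]| = 28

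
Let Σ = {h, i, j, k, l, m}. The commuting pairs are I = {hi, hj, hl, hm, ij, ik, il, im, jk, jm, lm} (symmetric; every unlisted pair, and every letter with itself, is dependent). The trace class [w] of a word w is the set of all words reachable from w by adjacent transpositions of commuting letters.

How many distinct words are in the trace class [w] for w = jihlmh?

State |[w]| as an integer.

180

0(j) covers ∅
1(i) covers ∅
2(h) covers ∅
3(l) covers 0:j
4(m) covers ∅
5(h) covers 2:h
floor of heap: 0:j, 1:i, 2:h, 4:m
completions by unplaced set U, small U first (add the entries for U minus each lowest piece of U):
  |U|=1: {1}:1  {3}:1  {4}:1  {5}:1
  |U|=2: {0,3}:1  {1,3}:2  {1,4}:2  {1,5}:2  {2,5}:1  {3,4}:2  {3,5}:2  {4,5}:2
  |U|=3: {0,1,3}:3  {0,3,4}:3  {0,3,5}:3  {1,2,5}:3  {1,3,4}:6  {1,3,5}:6  {1,4,5}:6  {2,3,5}:3  {2,4,5}:3  {3,4,5}:6
  |U|=4: {0,1,3,4}:12  {0,1,3,5}:12  {0,2,3,5}:6  {0,3,4,5}:12  {1,2,3,5}:12  {1,2,4,5}:12  {1,3,4,5}:24  {2,3,4,5}:12
  start at 0(j): 60
  start at 1(i): 30
  start at 2(h): 60
  start at 4(m): 30
sum over floor = 180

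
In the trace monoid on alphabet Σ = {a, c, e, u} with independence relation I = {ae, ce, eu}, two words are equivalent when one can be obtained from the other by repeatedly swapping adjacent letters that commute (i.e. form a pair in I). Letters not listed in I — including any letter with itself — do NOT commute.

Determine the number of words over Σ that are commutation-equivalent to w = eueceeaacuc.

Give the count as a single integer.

330

0(e) covers ∅
1(u) covers ∅
2(e) covers 0:e
3(c) covers 1:u
4(e) covers 2:e
5(e) covers 4:e
6(a) covers 3:c
7(a) covers 6:a
8(c) covers 7:a
9(u) covers 8:c
10(c) covers 9:u
floor of heap: 0:e, 1:u
completions by unplaced set U, small U first (add the entries for U minus each lowest piece of U):
  |U|=1: {5}:1  {10}:1
  |U|=2: {4,5}:1  {5,10}:2  {9,10}:1
  |U|=3: {2,4,5}:1  {4,5,10}:3  {5,9,10}:3  {8,9,10}:1
  |U|=4: {0,2,4,5}:1  {2,4,5,10}:4  {4,5,9,10}:6  {5,8,9,10}:4  {7,8,9,10}:1
  |U|=5: {0,2,4,5,10}:5  {2,4,5,9,10}:10  {4,5,8,9,10}:10  {5,7,8,9,10}:5  {6,7,8,9,10}:1
  |U|=6: {0,2,4,5,9,10}:15  {2,4,5,8,9,10}:20  {3,6,7,8,9,10}:1  {4,5,7,8,9,10}:15  {5,6,7,8,9,10}:6
  |U|=7: {0,2,4,5,8,9,10}:35  {1,3,6,7,8,9,10}:1  {2,4,5,7,8,9,10}:35  {3,5,6,7,8,9,10}:7  {4,5,6,7,8,9,10}:21
  |U|=8: {0,2,4,5,7,8,9,10}:70  {1,3,5,6,7,8,9,10}:8  {2,4,5,6,7,8,9,10}:56  {3,4,5,6,7,8,9,10}:28
  |U|=9: {0,2,4,5,6,7,8,9,10}:126  {1,3,4,5,6,7,8,9,10}:36  {2,3,4,5,6,7,8,9,10}:84
  start at 0(e): 120
  start at 1(u): 210
sum over floor = 330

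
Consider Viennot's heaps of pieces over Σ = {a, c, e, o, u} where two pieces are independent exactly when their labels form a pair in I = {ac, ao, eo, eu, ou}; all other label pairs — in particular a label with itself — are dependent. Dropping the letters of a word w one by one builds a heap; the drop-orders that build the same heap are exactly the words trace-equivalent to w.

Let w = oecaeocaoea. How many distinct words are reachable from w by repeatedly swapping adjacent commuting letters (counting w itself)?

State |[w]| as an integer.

99

0(o) covers ∅
1(e) covers ∅
2(c) covers 0:o, 1:e
3(a) covers 1:e
4(e) covers 2:c, 3:a
5(o) covers 2:c
6(c) covers 4:e, 5:o
7(a) covers 4:e
8(o) covers 6:c
9(e) covers 6:c, 7:a
10(a) covers 9:e
floor of heap: 0:o, 1:e
completions by unplaced set U, small U first (add the entries for U minus each lowest piece of U):
  |U|=1: {8}:1  {10}:1
  |U|=2: {8,10}:2  {9,10}:1
  |U|=3: {7,9,10}:1  {8,9,10}:3
  |U|=4: {6,8,9,10}:3  {7,8,9,10}:4
  |U|=5: {5,6,8,9,10}:3  {6,7,8,9,10}:7
  |U|=6: {4,6,7,8,9,10}:7  {5,6,7,8,9,10}:10
  |U|=7: {3,4,6,7,8,9,10}:7  {4,5,6,7,8,9,10}:17
  |U|=8: {2,4,5,6,7,8,9,10}:17  {3,4,5,6,7,8,9,10}:24
  |U|=9: {0,2,4,5,6,7,8,9,10}:17  {2,3,4,5,6,7,8,9,10}:41
  start at 0(o): 41
  start at 1(e): 58
sum over floor = 99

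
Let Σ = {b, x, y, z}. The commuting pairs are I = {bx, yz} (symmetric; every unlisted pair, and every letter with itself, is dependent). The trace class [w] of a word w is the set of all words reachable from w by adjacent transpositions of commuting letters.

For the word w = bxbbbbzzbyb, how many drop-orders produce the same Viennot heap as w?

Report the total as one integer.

6

piece 0:b — minimal
piece 1:x — minimal
piece 2:b rests on {0:b}
piece 3:b rests on {2:b}
piece 4:b rests on {3:b}
piece 5:b rests on {4:b}
piece 6:z rests on {1:x, 5:b}
piece 7:z rests on {6:z}
piece 8:b rests on {7:z}
piece 9:y rests on {8:b}
piece 10:b rests on {9:y}
minimal pieces: {0:b, 1:x}
ways to finish when only these pieces remain (= sum over removing one remaining piece with nothing left below it):
  1 left: {10}→1
  2 left: {9,10}→1
  3 left: {8,9,10}→1
  4 left: {7,8,9,10}→1
  5 left: {6,7,8,9,10}→1
  6 left: {1,6,7,8,9,10}→1  {5,6,7,8,9,10}→1
  7 left: {1,5,6,7,8,9,10}→2  {4,5,6,7,8,9,10}→1
  8 left: {1,4,5,6,7,8,9,10}→3  {3,4,5,6,7,8,9,10}→1
  9 left: {1,3,4,5,6,7,8,9,10}→4  {2,3,4,5,6,7,8,9,10}→1
  placing 0:b first → 5 extensions
  placing 1:x first → 1 extensions
total linear extensions = 6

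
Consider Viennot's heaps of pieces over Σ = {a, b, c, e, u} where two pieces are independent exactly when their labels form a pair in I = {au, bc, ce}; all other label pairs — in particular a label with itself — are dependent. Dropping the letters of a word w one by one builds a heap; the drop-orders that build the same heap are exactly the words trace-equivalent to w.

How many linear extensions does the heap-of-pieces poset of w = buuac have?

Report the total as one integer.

3

#0=b has no predecessor
#1=u depends on [0:b]
#2=u depends on [1:u]
#3=a depends on [0:b]
#4=c depends on [2:u, 3:a]
sources: [0:b]
N(rest) = Σ N(rest − s) over sources s of rest; N(one piece) = 1:
  size 1 → [4]=1
  size 2 → [2,4]=1  [3,4]=1
  size 3 → [1,2,4]=1  [2,3,4]=2
  first=0(b) contributes 3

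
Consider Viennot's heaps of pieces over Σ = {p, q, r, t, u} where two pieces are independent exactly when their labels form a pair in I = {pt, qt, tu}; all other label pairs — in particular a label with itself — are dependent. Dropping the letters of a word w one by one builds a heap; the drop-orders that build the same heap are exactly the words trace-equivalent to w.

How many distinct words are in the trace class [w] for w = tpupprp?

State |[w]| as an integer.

0(t) covers ∅
1(p) covers ∅
2(u) covers 1:p
3(p) covers 2:u
4(p) covers 3:p
5(r) covers 0:t, 4:p
6(p) covers 5:r
floor of heap: 0:t, 1:p
completions by unplaced set U, small U first (add the entries for U minus each lowest piece of U):
  |U|=1: {6}:1
  |U|=2: {5,6}:1
  |U|=3: {0,5,6}:1  {4,5,6}:1
  |U|=4: {0,4,5,6}:2  {3,4,5,6}:1
  |U|=5: {0,3,4,5,6}:3  {2,3,4,5,6}:1
  start at 0(t): 1
  start at 1(p): 4
sum over floor = 5

5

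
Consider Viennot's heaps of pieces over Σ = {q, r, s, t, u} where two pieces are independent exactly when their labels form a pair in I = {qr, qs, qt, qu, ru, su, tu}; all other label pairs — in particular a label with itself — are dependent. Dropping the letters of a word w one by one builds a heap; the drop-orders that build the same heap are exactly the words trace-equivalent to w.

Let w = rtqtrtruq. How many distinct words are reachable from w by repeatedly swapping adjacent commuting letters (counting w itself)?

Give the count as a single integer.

piece 0:r — minimal
piece 1:t rests on {0:r}
piece 2:q — minimal
piece 3:t rests on {1:t}
piece 4:r rests on {3:t}
piece 5:t rests on {4:r}
piece 6:r rests on {5:t}
piece 7:u — minimal
piece 8:q rests on {2:q}
minimal pieces: {0:r, 2:q, 7:u}
ways to finish when only these pieces remain (= sum over removing one remaining piece with nothing left below it):
  1 left: {6}→1  {7}→1  {8}→1
  2 left: {2,8}→1  {5,6}→1  {6,7}→2  {6,8}→2  {7,8}→2
  3 left: {2,6,8}→3  {2,7,8}→3  {4,5,6}→1  {5,6,7}→3  {5,6,8}→3  {6,7,8}→6
  4 left: {2,5,6,8}→6  {2,6,7,8}→12  {3,4,5,6}→1  {4,5,6,7}→4  {4,5,6,8}→4  {5,6,7,8}→12
  5 left: {1,3,4,5,6}→1  {2,4,5,6,8}→10  {2,5,6,7,8}→30  {3,4,5,6,7}→5  {3,4,5,6,8}→5  {4,5,6,7,8}→20
  6 left: {0,1,3,4,5,6}→1  {1,3,4,5,6,7}→6  {1,3,4,5,6,8}→6  {2,3,4,5,6,8}→15  {2,4,5,6,7,8}→60  {3,4,5,6,7,8}→30
  7 left: {0,1,3,4,5,6,7}→7  {0,1,3,4,5,6,8}→7  {1,2,3,4,5,6,8}→21  {1,3,4,5,6,7,8}→42  {2,3,4,5,6,7,8}→105
  placing 0:r first → 168 extensions
  placing 2:q first → 56 extensions
  placing 7:u first → 28 extensions
total linear extensions = 252

252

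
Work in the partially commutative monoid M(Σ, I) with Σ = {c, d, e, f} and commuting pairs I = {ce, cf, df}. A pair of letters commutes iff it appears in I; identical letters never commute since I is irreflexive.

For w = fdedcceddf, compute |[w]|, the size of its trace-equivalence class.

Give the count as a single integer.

0(f) covers ∅
1(d) covers ∅
2(e) covers 0:f, 1:d
3(d) covers 2:e
4(c) covers 3:d
5(c) covers 4:c
6(e) covers 3:d
7(d) covers 5:c, 6:e
8(d) covers 7:d
9(f) covers 6:e
floor of heap: 0:f, 1:d
completions by unplaced set U, small U first (add the entries for U minus each lowest piece of U):
  |U|=1: {8}:1  {9}:1
  |U|=2: {7,8}:1  {8,9}:2
  |U|=3: {5,7,8}:1  {7,8,9}:3
  |U|=4: {4,5,7,8}:1  {5,7,8,9}:4  {6,7,8,9}:3
  |U|=5: {4,5,7,8,9}:5  {5,6,7,8,9}:7
  |U|=6: {4,5,6,7,8,9}:12
  |U|=7: {3,4,5,6,7,8,9}:12
  |U|=8: {2,3,4,5,6,7,8,9}:12
  start at 0(f): 12
  start at 1(d): 12
sum over floor = 24

24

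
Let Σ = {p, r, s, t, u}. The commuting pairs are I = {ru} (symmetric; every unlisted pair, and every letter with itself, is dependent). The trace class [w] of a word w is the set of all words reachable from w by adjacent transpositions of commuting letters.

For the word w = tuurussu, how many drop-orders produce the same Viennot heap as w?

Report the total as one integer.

0(t) covers ∅
1(u) covers 0:t
2(u) covers 1:u
3(r) covers 0:t
4(u) covers 2:u
5(s) covers 3:r, 4:u
6(s) covers 5:s
7(u) covers 6:s
floor of heap: 0:t
completions by unplaced set U, small U first (add the entries for U minus each lowest piece of U):
  |U|=1: {7}:1
  |U|=2: {6,7}:1
  |U|=3: {5,6,7}:1
  |U|=4: {3,5,6,7}:1  {4,5,6,7}:1
  |U|=5: {2,4,5,6,7}:1  {3,4,5,6,7}:2
  |U|=6: {1,2,4,5,6,7}:1  {2,3,4,5,6,7}:3
  start at 0(t): 4

4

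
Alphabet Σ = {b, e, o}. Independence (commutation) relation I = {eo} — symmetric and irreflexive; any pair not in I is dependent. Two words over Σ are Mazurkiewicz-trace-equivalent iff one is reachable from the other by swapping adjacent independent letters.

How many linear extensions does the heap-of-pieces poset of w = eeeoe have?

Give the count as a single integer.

5

drop 0:e onto floor
drop 1:e onto {0:e}
drop 2:e onto {1:e}
drop 3:o onto floor
drop 4:e onto {2:e}
ground layer = {0:e, 3:o}
drop-orders for the pieces not yet dropped (sum over which currently-grounded one goes next):
  1 to go: {3} 1  {4} 1
  2 to go: {2,4} 1  {3,4} 2
  3 to go: {1,2,4} 1  {2,3,4} 3
  if 0:e drops first: 4 orders
  if 3:o drops first: 1 orders
heap linearizations: 5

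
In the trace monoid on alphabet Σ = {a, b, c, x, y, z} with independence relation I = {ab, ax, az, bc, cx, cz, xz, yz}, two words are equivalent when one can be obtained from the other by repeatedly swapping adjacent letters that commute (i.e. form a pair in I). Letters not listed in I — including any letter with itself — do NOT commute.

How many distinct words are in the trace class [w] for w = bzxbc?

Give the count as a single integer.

10

#0=b has no predecessor
#1=z depends on [0:b]
#2=x depends on [0:b]
#3=b depends on [1:z, 2:x]
#4=c has no predecessor
sources: [0:b, 4:c]
N(rest) = Σ N(rest − s) over sources s of rest; N(one piece) = 1:
  size 1 → [3]=1  [4]=1
  size 2 → [1,3]=1  [2,3]=1  [3,4]=2
  size 3 → [1,2,3]=2  [1,3,4]=3  [2,3,4]=3
  first=0(b) contributes 8
  first=4(c) contributes 2
|[w]| = 10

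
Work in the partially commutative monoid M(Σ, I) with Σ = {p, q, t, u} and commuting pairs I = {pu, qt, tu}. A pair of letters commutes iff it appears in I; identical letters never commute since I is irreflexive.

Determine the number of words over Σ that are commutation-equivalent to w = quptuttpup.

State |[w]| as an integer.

0(q) covers ∅
1(u) covers 0:q
2(p) covers 0:q
3(t) covers 2:p
4(u) covers 1:u
5(t) covers 3:t
6(t) covers 5:t
7(p) covers 6:t
8(u) covers 4:u
9(p) covers 7:p
floor of heap: 0:q
completions by unplaced set U, small U first (add the entries for U minus each lowest piece of U):
  |U|=1: {8}:1  {9}:1
  |U|=2: {4,8}:1  {7,9}:1  {8,9}:2
  |U|=3: {1,4,8}:1  {4,8,9}:3  {6,7,9}:1  {7,8,9}:3
  |U|=4: {1,4,8,9}:4  {4,7,8,9}:6  {5,6,7,9}:1  {6,7,8,9}:4
  |U|=5: {1,4,7,8,9}:10  {3,5,6,7,9}:1  {4,6,7,8,9}:10  {5,6,7,8,9}:5
  |U|=6: {1,4,6,7,8,9}:20  {2,3,5,6,7,9}:1  {3,5,6,7,8,9}:6  {4,5,6,7,8,9}:15
  |U|=7: {1,4,5,6,7,8,9}:35  {2,3,5,6,7,8,9}:7  {3,4,5,6,7,8,9}:21
  |U|=8: {1,3,4,5,6,7,8,9}:56  {2,3,4,5,6,7,8,9}:28
  start at 0(q): 84

84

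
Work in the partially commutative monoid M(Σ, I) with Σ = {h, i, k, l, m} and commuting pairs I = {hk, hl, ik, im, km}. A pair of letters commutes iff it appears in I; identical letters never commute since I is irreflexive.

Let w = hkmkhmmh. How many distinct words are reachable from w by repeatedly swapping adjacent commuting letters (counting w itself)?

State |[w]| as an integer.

0(h) covers ∅
1(k) covers ∅
2(m) covers 0:h
3(k) covers 1:k
4(h) covers 2:m
5(m) covers 4:h
6(m) covers 5:m
7(h) covers 6:m
floor of heap: 0:h, 1:k
completions by unplaced set U, small U first (add the entries for U minus each lowest piece of U):
  |U|=1: {3}:1  {7}:1
  |U|=2: {1,3}:1  {3,7}:2  {6,7}:1
  |U|=3: {1,3,7}:3  {3,6,7}:3  {5,6,7}:1
  |U|=4: {1,3,6,7}:6  {3,5,6,7}:4  {4,5,6,7}:1
  |U|=5: {1,3,5,6,7}:10  {2,4,5,6,7}:1  {3,4,5,6,7}:5
  |U|=6: {0,2,4,5,6,7}:1  {1,3,4,5,6,7}:15  {2,3,4,5,6,7}:6
  start at 0(h): 21
  start at 1(k): 7
sum over floor = 28

28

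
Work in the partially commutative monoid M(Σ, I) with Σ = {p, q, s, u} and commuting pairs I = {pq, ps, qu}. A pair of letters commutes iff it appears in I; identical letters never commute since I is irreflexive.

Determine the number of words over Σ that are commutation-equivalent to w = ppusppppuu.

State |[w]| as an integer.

5

#0=p has no predecessor
#1=p depends on [0:p]
#2=u depends on [1:p]
#3=s depends on [2:u]
#4=p depends on [2:u]
#5=p depends on [4:p]
#6=p depends on [5:p]
#7=p depends on [6:p]
#8=u depends on [3:s, 7:p]
#9=u depends on [8:u]
sources: [0:p]
N(rest) = Σ N(rest − s) over sources s of rest; N(one piece) = 1:
  size 1 → [9]=1
  size 2 → [8,9]=1
  size 3 → [3,8,9]=1  [7,8,9]=1
  size 4 → [3,7,8,9]=2  [6,7,8,9]=1
  size 5 → [3,6,7,8,9]=3  [5,6,7,8,9]=1
  size 6 → [3,5,6,7,8,9]=4  [4,5,6,7,8,9]=1
  size 7 → [3,4,5,6,7,8,9]=5
  size 8 → [2,3,4,5,6,7,8,9]=5
  first=0(p) contributes 5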